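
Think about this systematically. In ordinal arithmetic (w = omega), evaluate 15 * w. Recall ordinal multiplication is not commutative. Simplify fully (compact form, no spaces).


Compute 15 * w.
Ordinal * is associative and left-distributive over +, but NOT commutative; for finite n>1, n*w = w but w*n stays w*n.
For finite n>0, n * w = sup{n*k : k<w} = w. So 15 * w = w.
Result = w

w


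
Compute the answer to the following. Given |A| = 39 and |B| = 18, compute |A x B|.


The Cartesian product A x B contains all ordered pairs (a, b).
|A x B| = |A| * |B| = 39 * 18 = 702

702


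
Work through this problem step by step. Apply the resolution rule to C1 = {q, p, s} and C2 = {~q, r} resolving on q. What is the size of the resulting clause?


Remove q from C1 and ~q from C2.
C1 remainder: {p, s}
C2 remainder: {r}
Union (resolvent): {p, r, s}
Resolvent has 3 literal(s).

3


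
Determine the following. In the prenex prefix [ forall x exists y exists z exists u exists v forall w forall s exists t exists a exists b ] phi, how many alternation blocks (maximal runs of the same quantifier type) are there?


Quantifier-type sequence: A E E E E A A E E E  (A=forall, E=exists)
Group into maximal same-type runs:
  Ax1 | Ex4 | Ax2 | Ex3
Number of blocks = 4

4


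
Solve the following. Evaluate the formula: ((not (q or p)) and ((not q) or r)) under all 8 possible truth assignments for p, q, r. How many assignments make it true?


Check all 8 assignments:
p=0, q=0, r=0: 1
p=0, q=0, r=1: 1
p=0, q=1, r=0: 0
p=0, q=1, r=1: 0
p=1, q=0, r=0: 0
p=1, q=0, r=1: 0
p=1, q=1, r=0: 0
p=1, q=1, r=1: 0
Count of True = 2

2


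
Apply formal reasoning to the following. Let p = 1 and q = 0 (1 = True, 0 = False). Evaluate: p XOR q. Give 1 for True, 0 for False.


p = 1, q = 0
Operation: p XOR q
Evaluate: 1 XOR 0 = 1

1


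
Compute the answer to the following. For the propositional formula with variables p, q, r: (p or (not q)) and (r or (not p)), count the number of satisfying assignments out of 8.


Evaluate all 8 assignments for p, q, r:
p=0, q=0, r=0: 1
p=0, q=0, r=1: 1
p=0, q=1, r=0: 0
p=0, q=1, r=1: 0
p=1, q=0, r=0: 0
p=1, q=0, r=1: 1
p=1, q=1, r=0: 0
p=1, q=1, r=1: 1
Satisfying count = 4

4


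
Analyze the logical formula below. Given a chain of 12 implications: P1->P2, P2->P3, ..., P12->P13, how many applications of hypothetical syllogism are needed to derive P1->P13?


With 12 implications in a chain connecting 13 propositions:
P1->P2, P2->P3, ..., P12->P13
Steps needed = (number of implications) - 1 = 12 - 1 = 11

11


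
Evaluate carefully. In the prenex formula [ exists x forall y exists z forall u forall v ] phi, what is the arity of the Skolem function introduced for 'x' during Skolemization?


Quantifier prefix: exists x forall y exists z forall u forall v
'x' is existentially quantified at position 1.
No universal quantifiers precede it.
Skolem function arity = 0 (a Skolem constant)

0


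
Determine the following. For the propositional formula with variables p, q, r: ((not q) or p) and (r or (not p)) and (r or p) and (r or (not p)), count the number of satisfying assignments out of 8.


Evaluate all 8 assignments for p, q, r:
p=0, q=0, r=0: 0
p=0, q=0, r=1: 1
p=0, q=1, r=0: 0
p=0, q=1, r=1: 0
p=1, q=0, r=0: 0
p=1, q=0, r=1: 1
p=1, q=1, r=0: 0
p=1, q=1, r=1: 1
Satisfying count = 3

3


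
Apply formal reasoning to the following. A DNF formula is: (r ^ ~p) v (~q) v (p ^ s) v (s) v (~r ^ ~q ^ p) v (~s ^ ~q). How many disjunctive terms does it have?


A DNF formula is a disjunction of terms (conjunctions).
Terms are separated by v.
Counting the disjuncts: 6 terms.

6


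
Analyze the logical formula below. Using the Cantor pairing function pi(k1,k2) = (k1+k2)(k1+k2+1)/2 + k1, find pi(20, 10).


k1 + k2 = 30
(k1+k2)(k1+k2+1)/2 = 30 * 31 / 2 = 465
pi = 465 + 20 = 485

485


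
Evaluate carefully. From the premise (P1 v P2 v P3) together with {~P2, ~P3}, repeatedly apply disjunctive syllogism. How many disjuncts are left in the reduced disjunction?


Original disjuncts (3): P1, P2, P3
Negated (eliminate): ~P2, ~P3
Remaining disjuncts: P1
Count = 3 - 2 = 1

1


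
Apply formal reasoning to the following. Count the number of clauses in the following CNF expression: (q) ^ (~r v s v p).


A CNF formula is a conjunction of clauses.
Clauses are separated by ^.
Counting the conjuncts: 2 clauses.

2


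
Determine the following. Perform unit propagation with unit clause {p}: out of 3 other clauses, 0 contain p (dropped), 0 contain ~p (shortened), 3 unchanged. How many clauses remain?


Satisfied (removed): 0
Shortened (remain): 0
Unchanged (remain): 3
Remaining = 0 + 3 = 3

3


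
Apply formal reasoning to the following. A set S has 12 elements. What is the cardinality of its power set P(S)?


The power set of a set with n elements has 2^n elements.
|P(S)| = 2^12 = 4096

4096


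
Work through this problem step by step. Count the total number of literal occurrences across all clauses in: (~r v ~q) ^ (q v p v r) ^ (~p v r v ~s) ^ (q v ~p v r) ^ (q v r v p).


Counting literals in each clause:
Clause 1: 2 literal(s)
Clause 2: 3 literal(s)
Clause 3: 3 literal(s)
Clause 4: 3 literal(s)
Clause 5: 3 literal(s)
Total = 14

14


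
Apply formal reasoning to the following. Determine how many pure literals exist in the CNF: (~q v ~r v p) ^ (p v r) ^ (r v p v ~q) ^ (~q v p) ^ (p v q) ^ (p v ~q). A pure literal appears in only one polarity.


Check each variable for pure literal status:
p: pure positive
q: mixed (not pure)
r: mixed (not pure)
Pure literal count = 1

1


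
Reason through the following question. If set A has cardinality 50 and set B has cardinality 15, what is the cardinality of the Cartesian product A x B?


The Cartesian product A x B contains all ordered pairs (a, b).
|A x B| = |A| * |B| = 50 * 15 = 750

750


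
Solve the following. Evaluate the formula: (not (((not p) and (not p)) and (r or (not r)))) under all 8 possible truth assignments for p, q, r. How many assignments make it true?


Check all 8 assignments:
p=0, q=0, r=0: 0
p=0, q=0, r=1: 0
p=0, q=1, r=0: 0
p=0, q=1, r=1: 0
p=1, q=0, r=0: 1
p=1, q=0, r=1: 1
p=1, q=1, r=0: 1
p=1, q=1, r=1: 1
Count of True = 4

4


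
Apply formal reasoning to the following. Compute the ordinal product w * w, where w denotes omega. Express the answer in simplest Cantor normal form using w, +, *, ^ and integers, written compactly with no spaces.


Compute w * w.
Ordinal * is associative and left-distributive over +, but NOT commutative; for finite n>1, n*w = w but w*n stays w*n.
w * w = w^2 by definition.
Result = w^2

w^2


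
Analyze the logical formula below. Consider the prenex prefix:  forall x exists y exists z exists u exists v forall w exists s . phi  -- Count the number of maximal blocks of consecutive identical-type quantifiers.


Quantifier-type sequence: A E E E E A E  (A=forall, E=exists)
Group into maximal same-type runs:
  Ax1 | Ex4 | Ax1 | Ex1
Number of blocks = 4

4


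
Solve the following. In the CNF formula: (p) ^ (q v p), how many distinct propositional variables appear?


Identify each variable that appears in the formula.
Variables found: p, q
Count = 2

2


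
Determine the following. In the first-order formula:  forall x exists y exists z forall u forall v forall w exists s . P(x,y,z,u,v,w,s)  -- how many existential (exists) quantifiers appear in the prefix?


Quantifier prefix: forall x exists y exists z forall u forall v forall w exists s
Mark each quantifier type:
  U E E U U U E
Universal count = 4, Existential count = 3
Asked for existential (exists) quantifiers: 3

3


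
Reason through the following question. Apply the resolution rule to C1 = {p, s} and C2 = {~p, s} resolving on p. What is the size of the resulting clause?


Remove p from C1 and ~p from C2.
C1 remainder: {s}
C2 remainder: {s}
Union (resolvent): {s}
Resolvent has 1 literal(s).

1


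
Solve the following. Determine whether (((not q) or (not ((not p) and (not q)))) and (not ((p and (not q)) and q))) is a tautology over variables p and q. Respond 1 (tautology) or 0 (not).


Check all 4 assignments:
p=0, q=0: 1
p=0, q=1: 1
p=1, q=0: 1
p=1, q=1: 1
Satisfying count = 4/4.
Tautology iff count = 4: yes.

1


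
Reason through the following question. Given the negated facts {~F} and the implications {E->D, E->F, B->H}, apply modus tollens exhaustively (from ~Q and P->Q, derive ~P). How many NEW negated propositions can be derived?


Initial negated facts: {~F}
Apply modus tollens to closure:
  ~F and E->F  =>  ~E
Final negated: {~E, ~F}
New negations: {~E}
Count = 1

1


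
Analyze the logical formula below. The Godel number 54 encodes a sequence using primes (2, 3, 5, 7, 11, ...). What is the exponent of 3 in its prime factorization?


Factorize 54 by dividing by 3 repeatedly.
Division steps: 3 divides 54 exactly 3 time(s).
Exponent of 3 = 3

3


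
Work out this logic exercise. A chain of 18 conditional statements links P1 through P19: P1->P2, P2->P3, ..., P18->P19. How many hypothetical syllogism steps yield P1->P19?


With 18 implications in a chain connecting 19 propositions:
P1->P2, P2->P3, ..., P18->P19
Steps needed = (number of implications) - 1 = 18 - 1 = 17

17


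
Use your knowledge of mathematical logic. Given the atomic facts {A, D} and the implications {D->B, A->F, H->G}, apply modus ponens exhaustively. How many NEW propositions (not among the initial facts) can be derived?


Initial facts: {A, D}
Apply modus ponens to closure:
  D and D->B  =>  B
  A and A->F  =>  F
Final known: {A, B, D, F}
New propositions: {B, F}
Count = 2

2


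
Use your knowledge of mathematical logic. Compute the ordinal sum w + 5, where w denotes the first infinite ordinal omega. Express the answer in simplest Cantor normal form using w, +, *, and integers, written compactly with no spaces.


Compute w + 5.
Ordinal + is associative but NOT commutative; for finite n>0, n + w = w but w + n stays w+n.
w + 5 is already in normal form (a successor ordinal beyond w).
Result = w+5

w+5


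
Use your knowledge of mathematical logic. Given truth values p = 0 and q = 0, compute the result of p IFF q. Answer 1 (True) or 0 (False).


p = 0, q = 0
Operation: p IFF q
Evaluate: 0 IFF 0 = 1

1


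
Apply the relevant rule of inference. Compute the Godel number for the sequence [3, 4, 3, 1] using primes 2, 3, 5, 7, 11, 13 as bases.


Encode each element as an exponent of the corresponding prime:
  2^3 = 8
  3^4 = 81
  5^3 = 125
  7^1 = 7
Product = 8 * 81 * 125 * 7 = 567000

567000


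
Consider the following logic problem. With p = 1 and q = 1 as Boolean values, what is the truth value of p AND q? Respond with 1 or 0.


p = 1, q = 1
Operation: p AND q
Evaluate: 1 AND 1 = 1

1


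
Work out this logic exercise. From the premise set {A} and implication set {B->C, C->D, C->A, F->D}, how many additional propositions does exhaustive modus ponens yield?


Initial facts: {A}
Apply modus ponens to closure:
  (no implication fires)
Final known: {A}
New propositions: {(none)}
Count = 0

0


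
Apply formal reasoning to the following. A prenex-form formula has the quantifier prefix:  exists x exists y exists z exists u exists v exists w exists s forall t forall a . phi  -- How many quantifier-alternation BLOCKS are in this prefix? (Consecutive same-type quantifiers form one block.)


Quantifier-type sequence: E E E E E E E A A  (A=forall, E=exists)
Group into maximal same-type runs:
  Ex7 | Ax2
Number of blocks = 2

2


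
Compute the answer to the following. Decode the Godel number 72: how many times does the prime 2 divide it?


Factorize 72 by dividing by 2 repeatedly.
Division steps: 2 divides 72 exactly 3 time(s).
Exponent of 2 = 3

3


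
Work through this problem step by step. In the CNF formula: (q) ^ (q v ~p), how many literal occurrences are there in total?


Counting literals in each clause:
Clause 1: 1 literal(s)
Clause 2: 2 literal(s)
Total = 3

3


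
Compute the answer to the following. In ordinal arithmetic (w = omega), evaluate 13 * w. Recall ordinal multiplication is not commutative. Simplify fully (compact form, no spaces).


Compute 13 * w.
Ordinal * is associative and left-distributive over +, but NOT commutative; for finite n>1, n*w = w but w*n stays w*n.
For finite n>0, n * w = sup{n*k : k<w} = w. So 13 * w = w.
Result = w

w


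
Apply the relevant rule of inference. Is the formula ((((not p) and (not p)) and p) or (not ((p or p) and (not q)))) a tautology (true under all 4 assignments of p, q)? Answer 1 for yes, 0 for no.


Check all 4 assignments:
p=0, q=0: 1
p=0, q=1: 1
p=1, q=0: 0
p=1, q=1: 1
Satisfying count = 3/4.
Tautology iff count = 4: no.

0


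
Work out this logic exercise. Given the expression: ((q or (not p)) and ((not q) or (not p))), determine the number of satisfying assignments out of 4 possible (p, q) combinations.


Check all 4 assignments:
p=0, q=0: 1
p=0, q=1: 1
p=1, q=0: 0
p=1, q=1: 0
Count of True = 2

2


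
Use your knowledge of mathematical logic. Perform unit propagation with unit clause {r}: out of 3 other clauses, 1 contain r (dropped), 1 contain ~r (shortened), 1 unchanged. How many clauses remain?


Satisfied (removed): 1
Shortened (remain): 1
Unchanged (remain): 1
Remaining = 1 + 1 = 2

2


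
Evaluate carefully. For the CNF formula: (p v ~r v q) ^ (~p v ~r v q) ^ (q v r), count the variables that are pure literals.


Check each variable for pure literal status:
p: mixed (not pure)
q: pure positive
r: mixed (not pure)
Pure literal count = 1

1


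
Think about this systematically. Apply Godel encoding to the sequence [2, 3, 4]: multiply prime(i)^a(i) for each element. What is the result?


Encode each element as an exponent of the corresponding prime:
  2^2 = 4
  3^3 = 27
  5^4 = 625
Product = 4 * 27 * 625 = 67500

67500


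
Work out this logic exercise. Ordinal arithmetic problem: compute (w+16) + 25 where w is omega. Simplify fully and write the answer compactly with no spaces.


Compute (w+16) + 25.
Ordinal + is associative but NOT commutative; for finite n>0, n + w = w but w + n stays w+n.
By associativity: (w+16) + 25 = w + (16+25) = w+41.
Result = w+41

w+41


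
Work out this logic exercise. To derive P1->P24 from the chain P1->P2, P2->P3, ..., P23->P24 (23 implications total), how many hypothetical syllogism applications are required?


With 23 implications in a chain connecting 24 propositions:
P1->P2, P2->P3, ..., P23->P24
Steps needed = (number of implications) - 1 = 23 - 1 = 22

22


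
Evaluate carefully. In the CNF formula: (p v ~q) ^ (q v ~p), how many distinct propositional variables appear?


Identify each variable that appears in the formula.
Variables found: p, q
Count = 2

2


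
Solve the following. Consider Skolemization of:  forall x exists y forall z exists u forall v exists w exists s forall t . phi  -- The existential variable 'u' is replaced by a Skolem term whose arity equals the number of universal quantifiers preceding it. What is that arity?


Quantifier prefix: forall x exists y forall z exists u forall v exists w exists s forall t
'u' is existentially quantified at position 4.
Universal variables preceding it: x, z
Skolem function arity = 2

2


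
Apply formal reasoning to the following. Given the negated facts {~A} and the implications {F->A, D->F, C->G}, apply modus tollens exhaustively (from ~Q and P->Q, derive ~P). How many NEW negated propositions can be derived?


Initial negated facts: {~A}
Apply modus tollens to closure:
  ~A and F->A  =>  ~F
  ~F and D->F  =>  ~D
Final negated: {~A, ~D, ~F}
New negations: {~D, ~F}
Count = 2

2


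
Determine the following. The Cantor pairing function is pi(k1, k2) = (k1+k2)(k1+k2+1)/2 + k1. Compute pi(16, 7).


k1 + k2 = 23
(k1+k2)(k1+k2+1)/2 = 23 * 24 / 2 = 276
pi = 276 + 16 = 292

292


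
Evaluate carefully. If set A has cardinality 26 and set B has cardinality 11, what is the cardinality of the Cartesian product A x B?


The Cartesian product A x B contains all ordered pairs (a, b).
|A x B| = |A| * |B| = 26 * 11 = 286

286


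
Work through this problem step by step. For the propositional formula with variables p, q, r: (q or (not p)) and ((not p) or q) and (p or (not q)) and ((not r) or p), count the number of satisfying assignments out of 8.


Evaluate all 8 assignments for p, q, r:
p=0, q=0, r=0: 1
p=0, q=0, r=1: 0
p=0, q=1, r=0: 0
p=0, q=1, r=1: 0
p=1, q=0, r=0: 0
p=1, q=0, r=1: 0
p=1, q=1, r=0: 1
p=1, q=1, r=1: 1
Satisfying count = 3

3


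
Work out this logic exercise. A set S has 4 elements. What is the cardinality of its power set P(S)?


The power set of a set with n elements has 2^n elements.
|P(S)| = 2^4 = 16

16


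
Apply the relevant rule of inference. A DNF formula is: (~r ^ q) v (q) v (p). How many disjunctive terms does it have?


A DNF formula is a disjunction of terms (conjunctions).
Terms are separated by v.
Counting the disjuncts: 3 terms.

3


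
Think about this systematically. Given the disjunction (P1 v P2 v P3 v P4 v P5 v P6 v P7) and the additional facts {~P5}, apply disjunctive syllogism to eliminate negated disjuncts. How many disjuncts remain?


Original disjuncts (7): P1, P2, P3, P4, P5, P6, P7
Negated (eliminate): ~P5
Remaining disjuncts: P1, P2, P3, P4, P6, P7
Count = 7 - 1 = 6

6


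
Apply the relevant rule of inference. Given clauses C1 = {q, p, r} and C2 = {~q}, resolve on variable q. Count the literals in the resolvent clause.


Remove q from C1 and ~q from C2.
C1 remainder: {p, r}
C2 remainder: {}
Union (resolvent): {p, r}
Resolvent has 2 literal(s).

2


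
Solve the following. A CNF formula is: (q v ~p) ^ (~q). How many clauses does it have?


A CNF formula is a conjunction of clauses.
Clauses are separated by ^.
Counting the conjuncts: 2 clauses.

2


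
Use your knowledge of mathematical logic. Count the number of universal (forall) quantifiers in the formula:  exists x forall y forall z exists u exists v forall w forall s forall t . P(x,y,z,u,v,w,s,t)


Quantifier prefix: exists x forall y forall z exists u exists v forall w forall s forall t
Mark each quantifier type:
  E U U E E U U U
Universal count = 5, Existential count = 3
Asked for universal (forall) quantifiers: 5

5


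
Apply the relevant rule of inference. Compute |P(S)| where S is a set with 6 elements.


The power set of a set with n elements has 2^n elements.
|P(S)| = 2^6 = 64

64


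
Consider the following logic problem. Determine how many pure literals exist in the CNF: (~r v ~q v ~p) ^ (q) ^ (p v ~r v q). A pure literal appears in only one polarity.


Check each variable for pure literal status:
p: mixed (not pure)
q: mixed (not pure)
r: pure negative
Pure literal count = 1

1


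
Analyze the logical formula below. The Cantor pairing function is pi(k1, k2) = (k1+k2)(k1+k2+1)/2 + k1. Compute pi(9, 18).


k1 + k2 = 27
(k1+k2)(k1+k2+1)/2 = 27 * 28 / 2 = 378
pi = 378 + 9 = 387

387


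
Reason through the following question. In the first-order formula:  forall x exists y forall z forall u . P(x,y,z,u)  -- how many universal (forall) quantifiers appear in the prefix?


Quantifier prefix: forall x exists y forall z forall u
Mark each quantifier type:
  U E U U
Universal count = 3, Existential count = 1
Asked for universal (forall) quantifiers: 3

3


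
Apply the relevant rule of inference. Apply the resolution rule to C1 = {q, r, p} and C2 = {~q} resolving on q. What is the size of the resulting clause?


Remove q from C1 and ~q from C2.
C1 remainder: {r, p}
C2 remainder: {}
Union (resolvent): {p, r}
Resolvent has 2 literal(s).

2


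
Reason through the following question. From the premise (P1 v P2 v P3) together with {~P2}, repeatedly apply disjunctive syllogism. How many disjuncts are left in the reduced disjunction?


Original disjuncts (3): P1, P2, P3
Negated (eliminate): ~P2
Remaining disjuncts: P1, P3
Count = 3 - 1 = 2

2


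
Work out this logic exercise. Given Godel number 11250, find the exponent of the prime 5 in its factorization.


Factorize 11250 by dividing by 5 repeatedly.
Division steps: 5 divides 11250 exactly 4 time(s).
Exponent of 5 = 4

4


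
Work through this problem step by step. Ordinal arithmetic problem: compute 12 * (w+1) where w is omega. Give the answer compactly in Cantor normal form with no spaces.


Compute 12 * (w+1).
Ordinal * is associative and left-distributive over +, but NOT commutative; for finite n>1, n*w = w but w*n stays w*n.
By left-distributivity: 12 * (w+1) = 12*w + 12*1 = w + 12 = w+12.
Result = w+12

w+12


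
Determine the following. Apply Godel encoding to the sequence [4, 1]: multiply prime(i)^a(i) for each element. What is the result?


Encode each element as an exponent of the corresponding prime:
  2^4 = 16
  3^1 = 3
Product = 16 * 3 = 48

48


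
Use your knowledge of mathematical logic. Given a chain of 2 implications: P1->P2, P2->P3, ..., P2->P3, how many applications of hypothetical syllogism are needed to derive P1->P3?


With 2 implications in a chain connecting 3 propositions:
P1->P2, P2->P3, ..., P2->P3
Steps needed = (number of implications) - 1 = 2 - 1 = 1

1


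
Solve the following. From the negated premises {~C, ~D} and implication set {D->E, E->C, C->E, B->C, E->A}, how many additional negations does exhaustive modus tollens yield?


Initial negated facts: {~C, ~D}
Apply modus tollens to closure:
  ~C and E->C  =>  ~E
  ~C and B->C  =>  ~B
Final negated: {~B, ~C, ~D, ~E}
New negations: {~B, ~E}
Count = 2

2


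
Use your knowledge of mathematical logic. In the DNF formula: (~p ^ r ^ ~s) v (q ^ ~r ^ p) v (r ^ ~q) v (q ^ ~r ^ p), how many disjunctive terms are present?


A DNF formula is a disjunction of terms (conjunctions).
Terms are separated by v.
Counting the disjuncts: 4 terms.

4


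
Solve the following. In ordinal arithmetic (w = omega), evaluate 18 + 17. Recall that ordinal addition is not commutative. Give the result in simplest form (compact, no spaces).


Compute 18 + 17.
Ordinal + is associative but NOT commutative; for finite n>0, n + w = w but w + n stays w+n.
Both operands finite; ordinal + agrees with natural +: 18 + 17 = 35.
Result = 35

35


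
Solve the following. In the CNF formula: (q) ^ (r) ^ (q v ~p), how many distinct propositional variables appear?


Identify each variable that appears in the formula.
Variables found: p, q, r
Count = 3

3


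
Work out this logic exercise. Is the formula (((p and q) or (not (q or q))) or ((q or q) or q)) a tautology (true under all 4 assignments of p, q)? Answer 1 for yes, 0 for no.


Check all 4 assignments:
p=0, q=0: 1
p=0, q=1: 1
p=1, q=0: 1
p=1, q=1: 1
Satisfying count = 4/4.
Tautology iff count = 4: yes.

1


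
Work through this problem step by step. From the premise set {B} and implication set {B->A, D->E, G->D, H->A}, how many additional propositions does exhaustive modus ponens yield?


Initial facts: {B}
Apply modus ponens to closure:
  B and B->A  =>  A
Final known: {A, B}
New propositions: {A}
Count = 1

1


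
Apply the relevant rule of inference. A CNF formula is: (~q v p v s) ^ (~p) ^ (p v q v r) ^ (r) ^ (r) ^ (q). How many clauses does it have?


A CNF formula is a conjunction of clauses.
Clauses are separated by ^.
Counting the conjuncts: 6 clauses.

6


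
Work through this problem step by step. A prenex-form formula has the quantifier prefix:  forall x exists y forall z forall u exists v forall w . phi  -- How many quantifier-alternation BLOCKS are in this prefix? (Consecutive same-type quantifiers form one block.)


Quantifier-type sequence: A E A A E A  (A=forall, E=exists)
Group into maximal same-type runs:
  Ax1 | Ex1 | Ax2 | Ex1 | Ax1
Number of blocks = 5

5


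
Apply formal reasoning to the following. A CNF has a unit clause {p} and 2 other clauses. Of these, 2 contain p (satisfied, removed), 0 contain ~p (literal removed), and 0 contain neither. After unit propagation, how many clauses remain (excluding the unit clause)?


Satisfied (removed): 2
Shortened (remain): 0
Unchanged (remain): 0
Remaining = 0 + 0 = 0

0


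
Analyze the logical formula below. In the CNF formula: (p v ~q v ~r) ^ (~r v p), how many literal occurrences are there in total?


Counting literals in each clause:
Clause 1: 3 literal(s)
Clause 2: 2 literal(s)
Total = 5

5


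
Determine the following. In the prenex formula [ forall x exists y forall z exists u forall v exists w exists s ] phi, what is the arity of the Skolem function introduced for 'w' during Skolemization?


Quantifier prefix: forall x exists y forall z exists u forall v exists w exists s
'w' is existentially quantified at position 6.
Universal variables preceding it: x, z, v
Skolem function arity = 3

3


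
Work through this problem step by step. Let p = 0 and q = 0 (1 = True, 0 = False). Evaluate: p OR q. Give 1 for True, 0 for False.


p = 0, q = 0
Operation: p OR q
Evaluate: 0 OR 0 = 0

0


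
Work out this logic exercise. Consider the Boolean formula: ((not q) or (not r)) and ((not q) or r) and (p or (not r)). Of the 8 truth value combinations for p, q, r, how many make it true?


Evaluate all 8 assignments for p, q, r:
p=0, q=0, r=0: 1
p=0, q=0, r=1: 0
p=0, q=1, r=0: 0
p=0, q=1, r=1: 0
p=1, q=0, r=0: 1
p=1, q=0, r=1: 1
p=1, q=1, r=0: 0
p=1, q=1, r=1: 0
Satisfying count = 3

3


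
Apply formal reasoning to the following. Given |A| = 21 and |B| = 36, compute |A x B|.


The Cartesian product A x B contains all ordered pairs (a, b).
|A x B| = |A| * |B| = 21 * 36 = 756

756


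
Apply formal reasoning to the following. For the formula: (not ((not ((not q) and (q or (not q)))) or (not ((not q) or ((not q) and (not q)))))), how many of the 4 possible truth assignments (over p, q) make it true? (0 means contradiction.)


Check all 4 assignments:
p=0, q=0: 1
p=0, q=1: 0
p=1, q=0: 1
p=1, q=1: 0
Count of True = 2

2


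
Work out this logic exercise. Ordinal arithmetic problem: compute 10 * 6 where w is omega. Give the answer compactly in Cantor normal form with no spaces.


Compute 10 * 6.
Ordinal * is associative and left-distributive over +, but NOT commutative; for finite n>1, n*w = w but w*n stays w*n.
Both finite; ordinal * agrees with natural *: 10 * 6 = 60.
Result = 60

60


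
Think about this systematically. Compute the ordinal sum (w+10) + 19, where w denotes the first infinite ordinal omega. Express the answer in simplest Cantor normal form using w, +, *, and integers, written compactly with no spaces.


Compute (w+10) + 19.
Ordinal + is associative but NOT commutative; for finite n>0, n + w = w but w + n stays w+n.
By associativity: (w+10) + 19 = w + (10+19) = w+29.
Result = w+29

w+29


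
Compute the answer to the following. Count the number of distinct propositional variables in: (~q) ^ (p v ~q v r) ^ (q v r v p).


Identify each variable that appears in the formula.
Variables found: p, q, r
Count = 3

3


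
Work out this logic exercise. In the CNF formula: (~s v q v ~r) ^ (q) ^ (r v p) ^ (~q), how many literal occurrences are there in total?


Counting literals in each clause:
Clause 1: 3 literal(s)
Clause 2: 1 literal(s)
Clause 3: 2 literal(s)
Clause 4: 1 literal(s)
Total = 7

7


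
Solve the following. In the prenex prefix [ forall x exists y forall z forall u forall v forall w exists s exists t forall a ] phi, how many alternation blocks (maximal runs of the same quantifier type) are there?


Quantifier-type sequence: A E A A A A E E A  (A=forall, E=exists)
Group into maximal same-type runs:
  Ax1 | Ex1 | Ax4 | Ex2 | Ax1
Number of blocks = 5

5


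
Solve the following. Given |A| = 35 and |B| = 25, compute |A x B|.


The Cartesian product A x B contains all ordered pairs (a, b).
|A x B| = |A| * |B| = 35 * 25 = 875

875


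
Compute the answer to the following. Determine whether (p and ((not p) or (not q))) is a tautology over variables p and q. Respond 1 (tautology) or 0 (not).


Check all 4 assignments:
p=0, q=0: 0
p=0, q=1: 0
p=1, q=0: 1
p=1, q=1: 0
Satisfying count = 1/4.
Tautology iff count = 4: no.

0


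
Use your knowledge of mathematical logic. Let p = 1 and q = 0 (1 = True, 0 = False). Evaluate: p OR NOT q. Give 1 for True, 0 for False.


p = 1, q = 0
Operation: p OR NOT q
Evaluate: 1 OR NOT 0 = 1

1


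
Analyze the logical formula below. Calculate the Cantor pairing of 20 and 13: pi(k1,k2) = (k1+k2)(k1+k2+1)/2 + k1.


k1 + k2 = 33
(k1+k2)(k1+k2+1)/2 = 33 * 34 / 2 = 561
pi = 561 + 20 = 581

581


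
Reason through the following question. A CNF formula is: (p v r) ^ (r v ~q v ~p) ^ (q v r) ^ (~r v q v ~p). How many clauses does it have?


A CNF formula is a conjunction of clauses.
Clauses are separated by ^.
Counting the conjuncts: 4 clauses.

4


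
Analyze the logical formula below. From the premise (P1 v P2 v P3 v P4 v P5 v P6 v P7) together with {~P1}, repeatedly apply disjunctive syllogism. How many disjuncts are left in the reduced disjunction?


Original disjuncts (7): P1, P2, P3, P4, P5, P6, P7
Negated (eliminate): ~P1
Remaining disjuncts: P2, P3, P4, P5, P6, P7
Count = 7 - 1 = 6

6


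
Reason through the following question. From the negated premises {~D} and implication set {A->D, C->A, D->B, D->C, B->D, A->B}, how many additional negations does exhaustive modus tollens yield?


Initial negated facts: {~D}
Apply modus tollens to closure:
  ~D and A->D  =>  ~A
  ~A and C->A  =>  ~C
  ~D and B->D  =>  ~B
Final negated: {~A, ~B, ~C, ~D}
New negations: {~A, ~B, ~C}
Count = 3

3


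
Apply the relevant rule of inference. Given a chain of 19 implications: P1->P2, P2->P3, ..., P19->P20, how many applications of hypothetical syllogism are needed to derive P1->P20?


With 19 implications in a chain connecting 20 propositions:
P1->P2, P2->P3, ..., P19->P20
Steps needed = (number of implications) - 1 = 19 - 1 = 18

18


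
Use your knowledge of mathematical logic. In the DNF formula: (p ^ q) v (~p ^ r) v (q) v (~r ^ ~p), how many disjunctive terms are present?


A DNF formula is a disjunction of terms (conjunctions).
Terms are separated by v.
Counting the disjuncts: 4 terms.

4


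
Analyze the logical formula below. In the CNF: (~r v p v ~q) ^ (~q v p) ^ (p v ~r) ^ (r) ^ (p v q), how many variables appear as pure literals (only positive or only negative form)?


Check each variable for pure literal status:
p: pure positive
q: mixed (not pure)
r: mixed (not pure)
Pure literal count = 1

1


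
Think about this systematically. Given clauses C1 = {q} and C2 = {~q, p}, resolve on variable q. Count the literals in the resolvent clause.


Remove q from C1 and ~q from C2.
C1 remainder: {}
C2 remainder: {p}
Union (resolvent): {p}
Resolvent has 1 literal(s).

1


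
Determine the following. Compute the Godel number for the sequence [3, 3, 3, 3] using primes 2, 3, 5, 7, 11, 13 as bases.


Encode each element as an exponent of the corresponding prime:
  2^3 = 8
  3^3 = 27
  5^3 = 125
  7^3 = 343
Product = 8 * 27 * 125 * 343 = 9261000

9261000


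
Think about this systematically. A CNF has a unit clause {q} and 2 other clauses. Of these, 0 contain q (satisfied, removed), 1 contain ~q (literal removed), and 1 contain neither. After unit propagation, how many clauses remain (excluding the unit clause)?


Satisfied (removed): 0
Shortened (remain): 1
Unchanged (remain): 1
Remaining = 1 + 1 = 2

2


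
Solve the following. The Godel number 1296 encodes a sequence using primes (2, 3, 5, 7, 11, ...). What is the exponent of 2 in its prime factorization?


Factorize 1296 by dividing by 2 repeatedly.
Division steps: 2 divides 1296 exactly 4 time(s).
Exponent of 2 = 4

4


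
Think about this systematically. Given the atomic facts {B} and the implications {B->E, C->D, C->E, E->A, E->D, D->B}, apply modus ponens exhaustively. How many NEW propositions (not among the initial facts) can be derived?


Initial facts: {B}
Apply modus ponens to closure:
  B and B->E  =>  E
  E and E->A  =>  A
  E and E->D  =>  D
Final known: {A, B, D, E}
New propositions: {A, D, E}
Count = 3

3


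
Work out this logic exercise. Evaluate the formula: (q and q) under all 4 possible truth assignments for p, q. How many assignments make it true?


Check all 4 assignments:
p=0, q=0: 0
p=0, q=1: 1
p=1, q=0: 0
p=1, q=1: 1
Count of True = 2

2


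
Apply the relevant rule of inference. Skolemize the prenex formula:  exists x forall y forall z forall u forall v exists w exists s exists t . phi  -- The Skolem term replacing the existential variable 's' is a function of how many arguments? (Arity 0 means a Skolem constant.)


Quantifier prefix: exists x forall y forall z forall u forall v exists w exists s exists t
's' is existentially quantified at position 7.
Universal variables preceding it: y, z, u, v
Skolem function arity = 4

4


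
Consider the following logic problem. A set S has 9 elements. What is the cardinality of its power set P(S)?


The power set of a set with n elements has 2^n elements.
|P(S)| = 2^9 = 512

512


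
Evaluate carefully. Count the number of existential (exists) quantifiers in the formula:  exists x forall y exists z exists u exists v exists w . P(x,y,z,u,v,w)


Quantifier prefix: exists x forall y exists z exists u exists v exists w
Mark each quantifier type:
  E U E E E E
Universal count = 1, Existential count = 5
Asked for existential (exists) quantifiers: 5

5


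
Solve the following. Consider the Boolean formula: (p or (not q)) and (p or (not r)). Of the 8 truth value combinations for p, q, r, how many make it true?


Evaluate all 8 assignments for p, q, r:
p=0, q=0, r=0: 1
p=0, q=0, r=1: 0
p=0, q=1, r=0: 0
p=0, q=1, r=1: 0
p=1, q=0, r=0: 1
p=1, q=0, r=1: 1
p=1, q=1, r=0: 1
p=1, q=1, r=1: 1
Satisfying count = 5

5


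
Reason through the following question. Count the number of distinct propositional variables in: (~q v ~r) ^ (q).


Identify each variable that appears in the formula.
Variables found: q, r
Count = 2

2


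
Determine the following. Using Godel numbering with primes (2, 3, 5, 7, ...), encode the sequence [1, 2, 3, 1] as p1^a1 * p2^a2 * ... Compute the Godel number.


Encode each element as an exponent of the corresponding prime:
  2^1 = 2
  3^2 = 9
  5^3 = 125
  7^1 = 7
Product = 2 * 9 * 125 * 7 = 15750

15750


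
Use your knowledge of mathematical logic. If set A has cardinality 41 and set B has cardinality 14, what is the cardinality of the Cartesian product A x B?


The Cartesian product A x B contains all ordered pairs (a, b).
|A x B| = |A| * |B| = 41 * 14 = 574

574


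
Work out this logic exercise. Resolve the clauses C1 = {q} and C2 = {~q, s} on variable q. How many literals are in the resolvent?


Remove q from C1 and ~q from C2.
C1 remainder: {}
C2 remainder: {s}
Union (resolvent): {s}
Resolvent has 1 literal(s).

1


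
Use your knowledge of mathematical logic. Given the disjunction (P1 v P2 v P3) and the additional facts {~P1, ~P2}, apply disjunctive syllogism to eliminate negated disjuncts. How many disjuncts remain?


Original disjuncts (3): P1, P2, P3
Negated (eliminate): ~P1, ~P2
Remaining disjuncts: P3
Count = 3 - 2 = 1

1


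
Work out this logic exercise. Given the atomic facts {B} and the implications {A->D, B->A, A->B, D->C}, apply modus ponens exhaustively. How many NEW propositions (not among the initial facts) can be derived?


Initial facts: {B}
Apply modus ponens to closure:
  B and B->A  =>  A
  A and A->D  =>  D
  D and D->C  =>  C
Final known: {A, B, C, D}
New propositions: {A, C, D}
Count = 3

3


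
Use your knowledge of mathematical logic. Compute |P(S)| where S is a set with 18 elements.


The power set of a set with n elements has 2^n elements.
|P(S)| = 2^18 = 262144

262144


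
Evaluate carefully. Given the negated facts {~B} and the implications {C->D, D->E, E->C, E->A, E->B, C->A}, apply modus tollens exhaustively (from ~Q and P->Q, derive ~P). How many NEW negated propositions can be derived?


Initial negated facts: {~B}
Apply modus tollens to closure:
  ~B and E->B  =>  ~E
  ~E and D->E  =>  ~D
  ~D and C->D  =>  ~C
Final negated: {~B, ~C, ~D, ~E}
New negations: {~C, ~D, ~E}
Count = 3

3


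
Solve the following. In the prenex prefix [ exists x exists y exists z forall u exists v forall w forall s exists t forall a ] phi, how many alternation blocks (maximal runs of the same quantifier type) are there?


Quantifier-type sequence: E E E A E A A E A  (A=forall, E=exists)
Group into maximal same-type runs:
  Ex3 | Ax1 | Ex1 | Ax2 | Ex1 | Ax1
Number of blocks = 6

6


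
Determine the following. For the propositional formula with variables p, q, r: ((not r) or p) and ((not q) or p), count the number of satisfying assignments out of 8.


Evaluate all 8 assignments for p, q, r:
p=0, q=0, r=0: 1
p=0, q=0, r=1: 0
p=0, q=1, r=0: 0
p=0, q=1, r=1: 0
p=1, q=0, r=0: 1
p=1, q=0, r=1: 1
p=1, q=1, r=0: 1
p=1, q=1, r=1: 1
Satisfying count = 5

5


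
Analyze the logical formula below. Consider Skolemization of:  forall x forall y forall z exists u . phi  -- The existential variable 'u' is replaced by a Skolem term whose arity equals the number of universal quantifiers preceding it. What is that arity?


Quantifier prefix: forall x forall y forall z exists u
'u' is existentially quantified at position 4.
Universal variables preceding it: x, y, z
Skolem function arity = 3

3


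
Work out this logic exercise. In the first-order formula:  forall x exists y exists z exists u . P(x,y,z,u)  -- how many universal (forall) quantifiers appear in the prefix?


Quantifier prefix: forall x exists y exists z exists u
Mark each quantifier type:
  U E E E
Universal count = 1, Existential count = 3
Asked for universal (forall) quantifiers: 1

1


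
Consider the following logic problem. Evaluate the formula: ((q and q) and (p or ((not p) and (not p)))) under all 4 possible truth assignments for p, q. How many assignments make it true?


Check all 4 assignments:
p=0, q=0: 0
p=0, q=1: 1
p=1, q=0: 0
p=1, q=1: 1
Count of True = 2

2


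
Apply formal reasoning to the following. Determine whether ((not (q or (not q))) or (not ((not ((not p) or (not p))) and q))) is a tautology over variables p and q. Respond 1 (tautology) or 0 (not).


Check all 4 assignments:
p=0, q=0: 1
p=0, q=1: 1
p=1, q=0: 1
p=1, q=1: 0
Satisfying count = 3/4.
Tautology iff count = 4: no.

0


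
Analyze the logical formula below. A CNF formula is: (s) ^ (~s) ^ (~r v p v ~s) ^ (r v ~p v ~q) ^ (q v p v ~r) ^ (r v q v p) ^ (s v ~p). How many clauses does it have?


A CNF formula is a conjunction of clauses.
Clauses are separated by ^.
Counting the conjuncts: 7 clauses.

7


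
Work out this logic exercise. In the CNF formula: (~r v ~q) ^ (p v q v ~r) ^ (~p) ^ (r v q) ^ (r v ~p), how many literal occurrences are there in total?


Counting literals in each clause:
Clause 1: 2 literal(s)
Clause 2: 3 literal(s)
Clause 3: 1 literal(s)
Clause 4: 2 literal(s)
Clause 5: 2 literal(s)
Total = 10

10


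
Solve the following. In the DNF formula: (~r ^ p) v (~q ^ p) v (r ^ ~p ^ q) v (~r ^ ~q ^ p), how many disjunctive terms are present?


A DNF formula is a disjunction of terms (conjunctions).
Terms are separated by v.
Counting the disjuncts: 4 terms.

4


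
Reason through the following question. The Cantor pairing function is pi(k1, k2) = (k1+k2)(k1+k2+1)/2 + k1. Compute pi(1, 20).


k1 + k2 = 21
(k1+k2)(k1+k2+1)/2 = 21 * 22 / 2 = 231
pi = 231 + 1 = 232

232


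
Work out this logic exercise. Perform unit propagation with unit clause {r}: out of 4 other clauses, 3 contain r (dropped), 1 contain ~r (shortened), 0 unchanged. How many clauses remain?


Satisfied (removed): 3
Shortened (remain): 1
Unchanged (remain): 0
Remaining = 1 + 0 = 1

1


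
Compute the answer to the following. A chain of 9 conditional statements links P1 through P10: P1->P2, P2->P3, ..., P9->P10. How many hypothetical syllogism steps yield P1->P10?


With 9 implications in a chain connecting 10 propositions:
P1->P2, P2->P3, ..., P9->P10
Steps needed = (number of implications) - 1 = 9 - 1 = 8

8
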